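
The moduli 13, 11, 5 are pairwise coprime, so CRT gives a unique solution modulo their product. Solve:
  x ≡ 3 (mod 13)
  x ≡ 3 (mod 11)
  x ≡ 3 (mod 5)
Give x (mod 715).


Moduli 13, 11, 5 are pairwise coprime; by CRT there is a unique solution modulo M = 13 · 11 · 5 = 715.
Solve pairwise, accumulating the modulus:
  Start with x ≡ 3 (mod 13).
  Combine with x ≡ 3 (mod 11): since gcd(13, 11) = 1, we get a unique residue mod 143.
    Write x = 3 + 13·t and substitute into x ≡ 3 (mod 11): 13·t ≡ 3 − 3 = 0 (mod 11).
    Reduce coefficients mod 11: 2·t ≡ 0 (mod 11).
    The inverse of 2 mod 11 is 6 (since 2·6 = 12 = 1·11 + 1), so t ≡ 6·0 = 0 ≡ 0 (mod 11).
    Then x = 3 + 13·0 = 3, valid modulo lcm(13, 11) = 143: x ≡ 3 (mod 143).
  Combine with x ≡ 3 (mod 5): since gcd(143, 5) = 1, we get a unique residue mod 715.
    Write x = 3 + 143·t and substitute into x ≡ 3 (mod 5): 143·t ≡ 3 − 3 = 0 (mod 5).
    Reduce coefficients mod 5: 3·t ≡ 0 (mod 5).
    The inverse of 3 mod 5 is 2 (since 3·2 = 6 = 1·5 + 1), so t ≡ 2·0 = 0 ≡ 0 (mod 5).
    Then x = 3 + 143·0 = 3, valid modulo lcm(143, 5) = 715: x ≡ 3 (mod 715).
Verify: 3 mod 13 = 3 ✓, 3 mod 11 = 3 ✓, 3 mod 5 = 3 ✓.

x ≡ 3 (mod 715).


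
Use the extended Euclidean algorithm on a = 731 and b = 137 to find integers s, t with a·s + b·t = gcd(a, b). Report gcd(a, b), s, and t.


Euclidean algorithm on (731, 137) — divide until remainder is 0:
  731 = 5 · 137 + 46
  137 = 2 · 46 + 45
  46 = 1 · 45 + 1
  45 = 45 · 1 + 0
gcd(731, 137) = 1.
Track Bezout coefficients alongside the remainders: start with r₀ = 731 = a·1 + b·0 (s = 1, t = 0) and r₁ = 137 = a·0 + b·1 (s = 0, t = 1); each new remainder r_{k+1} = r_{k-1} − q_k·r_k inherits s_{k+1} = s_{k-1} − q_k·s_k, t_{k+1} = t_{k-1} − q_k·t_k, so r_k = a·s_k + b·t_k at every step:
  q = 5: r = 46, s = 1 − 5·0 = 1, t = 0 − 5·1 = -5  (check: 731·1 + 137·(-5) = 46)
  q = 2: r = 45, s = 0 − 2·1 = -2, t = 1 − 2·(-5) = 11  (check: 731·(-2) + 137·11 = 45)
  q = 1: r = 1, s = 1 − 1·(-2) = 3, t = -5 − 1·11 = -16  (check: 731·3 + 137·(-16) = 1)
The row with r = 1 (the gcd) gives the Bezout coefficients s = 3, t = -16.
Result: 731 · (3) + 137 · (-16) = 1.

gcd(731, 137) = 1; s = 3, t = -16 (check: 731·3 + 137·(-16) = 1).


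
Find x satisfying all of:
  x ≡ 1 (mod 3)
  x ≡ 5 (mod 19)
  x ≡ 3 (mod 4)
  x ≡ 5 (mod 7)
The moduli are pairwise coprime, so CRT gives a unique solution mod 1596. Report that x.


Product of moduli M = 3 · 19 · 4 · 7 = 1596.
Merge one congruence at a time:
  Start: x ≡ 1 (mod 3).
  Combine with x ≡ 5 (mod 19); new modulus lcm = 57.
    Write x = 1 + 3·t and substitute into x ≡ 5 (mod 19): 3·t ≡ 5 − 1 = 4 (mod 19).
    The inverse of 3 mod 19 is 13 (since 3·13 = 39 = 2·19 + 1), so t ≡ 13·4 = 52 ≡ 14 (mod 19).
    Then x = 1 + 3·14 = 43, valid modulo lcm(3, 19) = 57: x ≡ 43 (mod 57).
  Combine with x ≡ 3 (mod 4); new modulus lcm = 228.
    Write x = 43 + 57·t and substitute into x ≡ 3 (mod 4): 57·t ≡ 3 − 43 = -40 (mod 4).
    Reduce coefficients mod 4: 1·t ≡ 0 (mod 4).
    So t ≡ 0 (mod 4).
    Then x = 43 + 57·0 = 43, valid modulo lcm(57, 4) = 228: x ≡ 43 (mod 228).
  Combine with x ≡ 5 (mod 7); new modulus lcm = 1596.
    Write x = 43 + 228·t and substitute into x ≡ 5 (mod 7): 228·t ≡ 5 − 43 = -38 (mod 7).
    Reduce coefficients mod 7: 4·t ≡ 4 (mod 7).
    The inverse of 4 mod 7 is 2 (since 4·2 = 8 = 1·7 + 1), so t ≡ 2·4 = 8 ≡ 1 (mod 7).
    Then x = 43 + 228·1 = 271, valid modulo lcm(228, 7) = 1596: x ≡ 271 (mod 1596).
Verify against each original: 271 mod 3 = 1, 271 mod 19 = 5, 271 mod 4 = 3, 271 mod 7 = 5.

x ≡ 271 (mod 1596).


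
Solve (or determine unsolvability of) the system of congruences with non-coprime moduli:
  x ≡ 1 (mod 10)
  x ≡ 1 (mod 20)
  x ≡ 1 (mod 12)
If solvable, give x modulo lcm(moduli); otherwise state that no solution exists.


Moduli 10, 20, 12 are not pairwise coprime, so CRT works modulo lcm(m_i) when all pairwise compatibility conditions hold.
Pairwise compatibility: gcd(m_i, m_j) must divide a_i - a_j for every pair.
Merge one congruence at a time:
  Start: x ≡ 1 (mod 10).
  Combine with x ≡ 1 (mod 20): gcd(10, 20) = 10; 1 - 1 = 0, which IS divisible by 10, so compatible.
    Write x = 1 + 10·t and substitute into x ≡ 1 (mod 20): 10·t ≡ 1 − 1 = 0 (mod 20).
    Divide the congruence (and modulus) by g = 10: 1·t ≡ 0 (mod 2).
    So t ≡ 0 (mod 2).
    Then x = 1 + 10·0 = 1, valid modulo lcm(10, 20) = 20: x ≡ 1 (mod 20).
  Combine with x ≡ 1 (mod 12): gcd(20, 12) = 4; 1 - 1 = 0, which IS divisible by 4, so compatible.
    Write x = 1 + 20·t and substitute into x ≡ 1 (mod 12): 20·t ≡ 1 − 1 = 0 (mod 12).
    Divide the congruence (and modulus) by g = 4: 5·t ≡ 0 (mod 3).
    Reduce coefficients mod 3: 2·t ≡ 0 (mod 3).
    The inverse of 2 mod 3 is 2 (since 2·2 = 4 = 1·3 + 1), so t ≡ 2·0 = 0 ≡ 0 (mod 3).
    Then x = 1 + 20·0 = 1, valid modulo lcm(20, 12) = 60: x ≡ 1 (mod 60).
Verify: 1 mod 10 = 1, 1 mod 20 = 1, 1 mod 12 = 1.

x ≡ 1 (mod 60).


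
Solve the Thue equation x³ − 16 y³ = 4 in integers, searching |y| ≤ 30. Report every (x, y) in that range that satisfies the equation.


The equation is x³ - 16y³ = 4. For fixed y, x³ = 16·y³ + 4, so a solution requires the RHS to be a perfect cube.
Strategy: iterate y from -30 to 30, compute RHS = 16·y³ + 4, and check whether it is a (positive or negative) perfect cube.
Check small values of y:
  y = 0: RHS = 4 is not a perfect cube.
  y = 1: RHS = 20 is not a perfect cube.
  y = -1: RHS = -12 is not a perfect cube.
  y = 2: RHS = 132 is not a perfect cube.
  y = -2: RHS = -124 is not a perfect cube.
  y = 3: RHS = 436 is not a perfect cube.
  y = -3: RHS = -428 is not a perfect cube.
Continuing the search up to |y| = 30 finds no solutions either.
No (x, y) in the scanned range satisfies the equation.

No integer solutions with |y| ≤ 30.


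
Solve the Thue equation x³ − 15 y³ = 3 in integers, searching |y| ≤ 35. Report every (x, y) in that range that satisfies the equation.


The equation is x³ - 15y³ = 3. For fixed y, x³ = 15·y³ + 3, so a solution requires the RHS to be a perfect cube.
Strategy: iterate y from -35 to 35, compute RHS = 15·y³ + 3, and check whether it is a (positive or negative) perfect cube.
Check small values of y:
  y = 0: RHS = 3 is not a perfect cube.
  y = 1: RHS = 18 is not a perfect cube.
  y = -1: RHS = -12 is not a perfect cube.
  y = 2: RHS = 123 is not a perfect cube.
  y = -2: RHS = -117 is not a perfect cube.
  y = 3: RHS = 408 is not a perfect cube.
  y = -3: RHS = -402 is not a perfect cube.
Continuing the search up to |y| = 35 finds no solutions either.
No (x, y) in the scanned range satisfies the equation.

No integer solutions with |y| ≤ 35.


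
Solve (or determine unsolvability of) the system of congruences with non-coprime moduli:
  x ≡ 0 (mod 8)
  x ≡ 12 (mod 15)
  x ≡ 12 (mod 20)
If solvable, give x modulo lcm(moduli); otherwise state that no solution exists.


Moduli 8, 15, 20 are not pairwise coprime, so CRT works modulo lcm(m_i) when all pairwise compatibility conditions hold.
Pairwise compatibility: gcd(m_i, m_j) must divide a_i - a_j for every pair.
Merge one congruence at a time:
  Start: x ≡ 0 (mod 8).
  Combine with x ≡ 12 (mod 15): gcd(8, 15) = 1; 12 - 0 = 12, which IS divisible by 1, so compatible.
    Write x = 0 + 8·t and substitute into x ≡ 12 (mod 15): 8·t ≡ 12 − 0 = 12 (mod 15).
    The inverse of 8 mod 15 is 2 (since 8·2 = 16 = 1·15 + 1), so t ≡ 2·12 = 24 ≡ 9 (mod 15).
    Then x = 0 + 8·9 = 72, valid modulo lcm(8, 15) = 120: x ≡ 72 (mod 120).
  Combine with x ≡ 12 (mod 20): gcd(120, 20) = 20; 12 - 72 = -60, which IS divisible by 20, so compatible.
    Write x = 72 + 120·t and substitute into x ≡ 12 (mod 20): 120·t ≡ 12 − 72 = -60 (mod 20).
    Divide the congruence (and modulus) by g = 20: 6·t ≡ -3 (mod 1).
    Modulo 1 every t works; take t = 0.
    Then x = 72 + 120·0 = 72, valid modulo lcm(120, 20) = 120: x ≡ 72 (mod 120).
Verify: 72 mod 8 = 0, 72 mod 15 = 12, 72 mod 20 = 12.

x ≡ 72 (mod 120).


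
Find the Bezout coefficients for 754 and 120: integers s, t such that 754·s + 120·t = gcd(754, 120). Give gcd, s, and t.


Euclidean algorithm on (754, 120) — divide until remainder is 0:
  754 = 6 · 120 + 34
  120 = 3 · 34 + 18
  34 = 1 · 18 + 16
  18 = 1 · 16 + 2
  16 = 8 · 2 + 0
gcd(754, 120) = 2.
Track Bezout coefficients alongside the remainders: start with r₀ = 754 = a·1 + b·0 (s = 1, t = 0) and r₁ = 120 = a·0 + b·1 (s = 0, t = 1); each new remainder r_{k+1} = r_{k-1} − q_k·r_k inherits s_{k+1} = s_{k-1} − q_k·s_k, t_{k+1} = t_{k-1} − q_k·t_k, so r_k = a·s_k + b·t_k at every step:
  q = 6: r = 34, s = 1 − 6·0 = 1, t = 0 − 6·1 = -6  (check: 754·1 + 120·(-6) = 34)
  q = 3: r = 18, s = 0 − 3·1 = -3, t = 1 − 3·(-6) = 19  (check: 754·(-3) + 120·19 = 18)
  q = 1: r = 16, s = 1 − 1·(-3) = 4, t = -6 − 1·19 = -25  (check: 754·4 + 120·(-25) = 16)
  q = 1: r = 2, s = -3 − 1·4 = -7, t = 19 − 1·(-25) = 44  (check: 754·(-7) + 120·44 = 2)
The row with r = 2 (the gcd) gives the Bezout coefficients s = -7, t = 44.
Result: 754 · (-7) + 120 · (44) = 2.

gcd(754, 120) = 2; s = -7, t = 44 (check: 754·(-7) + 120·44 = 2).


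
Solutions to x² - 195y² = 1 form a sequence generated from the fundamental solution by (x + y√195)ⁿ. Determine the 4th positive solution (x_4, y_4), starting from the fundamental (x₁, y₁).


Step 1: Find the fundamental solution (x₁, y₁) of x² - 195y² = 1.
  Expand √195 as a continued fraction. a₀ = ⌊√195⌋ = 13; iterate m_{k+1} = d_k·a_k − m_k, d_{k+1} = (195 − m_{k+1}²)/d_k, a_{k+1} = ⌊(a₀ + m_{k+1})/d_{k+1}⌋ (starting m₀ = 0, d₀ = 1), with convergents p_k = a_k·p_{k-1} + p_{k-2}, q_k = a_k·q_{k-1} + q_{k-2} (p₋₁ = 1, q₋₁ = 0):
  k = 0: a₀ = 13; p₀/q₀ = 13/1; p₀² − 195·q₀² = 169 − 195 = -26.
  k = 1: m = 13, d = 26, a = ⌊(13 + 13)/26⌋ = 1; p/q = (1·13 + 1)/(1·1 + 0) = 14/1; p² − 195·q² = 196 − 195 = 1.
  The first convergent with p² − 195·q² = 1 gives the fundamental solution (x₁, y₁) = (14, 1).
Step 2: Apply the recurrence (x_{n+1}, y_{n+1}) = (x₁x_n + 195y₁y_n, x₁y_n + y₁x_n) repeatedly.
  From (x_1, y_1) = (14, 1): x_2 = 14·14 + 195·1·1 = 391; y_2 = 14·1 + 1·14 = 28.
  From (x_2, y_2) = (391, 28): x_3 = 14·391 + 195·1·28 = 10934; y_3 = 14·28 + 1·391 = 783.
  From (x_3, y_3) = (10934, 783): x_4 = 14·10934 + 195·1·783 = 305761; y_4 = 14·783 + 1·10934 = 21896.
Step 3: Verify x_4² - 195·y_4² = 93489789121 - 93489789120 = 1 (should be 1). ✓

(x_1, y_1) = (14, 1); (x_4, y_4) = (305761, 21896).


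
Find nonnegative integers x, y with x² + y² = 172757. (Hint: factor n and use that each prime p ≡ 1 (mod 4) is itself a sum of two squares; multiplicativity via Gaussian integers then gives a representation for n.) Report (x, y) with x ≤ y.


Step 1: Factor n = 172757 = 13 · 97 · 137.
Step 2: Check the mod-4 condition on each prime factor: 13 ≡ 1 (mod 4), exponent 1; 97 ≡ 1 (mod 4), exponent 1; 137 ≡ 1 (mod 4), exponent 1.
All primes ≡ 3 (mod 4) appear to even exponent (or don't appear), so by the two-squares theorem n IS expressible as a sum of two squares.
Step 3: Build a representation. Here n = 13 · 97 · 137 is a product of primes ≡ 1 (mod 4). Each prime p ≡ 1 (mod 4) is itself a sum of two squares; find a² by testing p − a² for a perfect square:
  13: 13 − 1² = 12, 13 − 2² = 9 = 3² ⇒ 13 = 2² + 3².
  97: 97 − 1² = 96, 97 − 2² = 93, 97 − 3² = 88, 97 − 4² = 81 = 9² ⇒ 97 = 4² + 9².
  137: 137 − 1² = 136, 137 − 2² = 133, 137 − 3² = 128, 137 − 4² = 121 = 11² ⇒ 137 = 4² + 11².
  Combine using the Brahmagupta–Fibonacci identity (a² + b²)(c² + d²) = (ac − bd)² + (ad + bc)² = (ac + bd)² + (ad − bc)²:
  13 · 97 = 1261: from (2² + 3²)(4² + 9²), take (2·4 − 3·9, 2·9 + 3·4) = (8 − 27, 18 + 12) = (-19, 30); dropping signs (only squares matter) gives (19, 30); check 19² + 30² = 361 + 900 = 1261 ✓.
  1261 · 137 = 172757: from (19² + 30²)(4² + 11²), take (19·4 − 30·11, 19·11 + 30·4) = (76 − 330, 209 + 120) = (-254, 329); dropping signs (only squares matter) gives (254, 329); check 254² + 329² = 64516 + 108241 = 172757 ✓.
Step 4: Order so x ≤ y and verify: 254² + 329² = 64516 + 108241 = 172757 = n. ✓

n = 172757 = 254² + 329² (one valid representation with x ≤ y).


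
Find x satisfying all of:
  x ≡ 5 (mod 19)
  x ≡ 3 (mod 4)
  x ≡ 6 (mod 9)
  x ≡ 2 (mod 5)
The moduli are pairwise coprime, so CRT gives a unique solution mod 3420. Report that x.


Product of moduli M = 19 · 4 · 9 · 5 = 3420.
Merge one congruence at a time:
  Start: x ≡ 5 (mod 19).
  Combine with x ≡ 3 (mod 4); new modulus lcm = 76.
    Write x = 5 + 19·t and substitute into x ≡ 3 (mod 4): 19·t ≡ 3 − 5 = -2 (mod 4).
    Reduce coefficients mod 4: 3·t ≡ 2 (mod 4).
    The inverse of 3 mod 4 is 3 (since 3·3 = 9 = 2·4 + 1), so t ≡ 3·2 = 6 ≡ 2 (mod 4).
    Then x = 5 + 19·2 = 43, valid modulo lcm(19, 4) = 76: x ≡ 43 (mod 76).
  Combine with x ≡ 6 (mod 9); new modulus lcm = 684.
    Write x = 43 + 76·t and substitute into x ≡ 6 (mod 9): 76·t ≡ 6 − 43 = -37 (mod 9).
    Reduce coefficients mod 9: 4·t ≡ 8 (mod 9).
    The inverse of 4 mod 9 is 7 (since 4·7 = 28 = 3·9 + 1), so t ≡ 7·8 = 56 ≡ 2 (mod 9).
    Then x = 43 + 76·2 = 195, valid modulo lcm(76, 9) = 684: x ≡ 195 (mod 684).
  Combine with x ≡ 2 (mod 5); new modulus lcm = 3420.
    Write x = 195 + 684·t and substitute into x ≡ 2 (mod 5): 684·t ≡ 2 − 195 = -193 (mod 5).
    Reduce coefficients mod 5: 4·t ≡ 2 (mod 5).
    The inverse of 4 mod 5 is 4 (since 4·4 = 16 = 3·5 + 1), so t ≡ 4·2 = 8 ≡ 3 (mod 5).
    Then x = 195 + 684·3 = 2247, valid modulo lcm(684, 5) = 3420: x ≡ 2247 (mod 3420).
Verify against each original: 2247 mod 19 = 5, 2247 mod 4 = 3, 2247 mod 9 = 6, 2247 mod 5 = 2.

x ≡ 2247 (mod 3420).


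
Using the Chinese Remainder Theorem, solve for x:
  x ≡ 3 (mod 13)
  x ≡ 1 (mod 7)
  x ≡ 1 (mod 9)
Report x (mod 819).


Moduli 13, 7, 9 are pairwise coprime; by CRT there is a unique solution modulo M = 13 · 7 · 9 = 819.
Solve pairwise, accumulating the modulus:
  Start with x ≡ 3 (mod 13).
  Combine with x ≡ 1 (mod 7): since gcd(13, 7) = 1, we get a unique residue mod 91.
    Write x = 3 + 13·t and substitute into x ≡ 1 (mod 7): 13·t ≡ 1 − 3 = -2 (mod 7).
    Reduce coefficients mod 7: 6·t ≡ 5 (mod 7).
    The inverse of 6 mod 7 is 6 (since 6·6 = 36 = 5·7 + 1), so t ≡ 6·5 = 30 ≡ 2 (mod 7).
    Then x = 3 + 13·2 = 29, valid modulo lcm(13, 7) = 91: x ≡ 29 (mod 91).
  Combine with x ≡ 1 (mod 9): since gcd(91, 9) = 1, we get a unique residue mod 819.
    Write x = 29 + 91·t and substitute into x ≡ 1 (mod 9): 91·t ≡ 1 − 29 = -28 (mod 9).
    Reduce coefficients mod 9: 1·t ≡ 8 (mod 9).
    So t ≡ 8 (mod 9).
    Then x = 29 + 91·8 = 757, valid modulo lcm(91, 9) = 819: x ≡ 757 (mod 819).
Verify: 757 mod 13 = 3 ✓, 757 mod 7 = 1 ✓, 757 mod 9 = 1 ✓.

x ≡ 757 (mod 819).


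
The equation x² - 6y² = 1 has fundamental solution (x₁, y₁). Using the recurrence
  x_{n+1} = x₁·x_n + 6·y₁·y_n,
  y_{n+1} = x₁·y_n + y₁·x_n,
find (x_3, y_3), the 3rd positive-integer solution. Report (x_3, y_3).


Step 1: Find the fundamental solution (x₁, y₁) of x² - 6y² = 1.
  Expand √6 as a continued fraction. a₀ = ⌊√6⌋ = 2; iterate m_{k+1} = d_k·a_k − m_k, d_{k+1} = (6 − m_{k+1}²)/d_k, a_{k+1} = ⌊(a₀ + m_{k+1})/d_{k+1}⌋ (starting m₀ = 0, d₀ = 1), with convergents p_k = a_k·p_{k-1} + p_{k-2}, q_k = a_k·q_{k-1} + q_{k-2} (p₋₁ = 1, q₋₁ = 0):
  k = 0: a₀ = 2; p₀/q₀ = 2/1; p₀² − 6·q₀² = 4 − 6 = -2.
  k = 1: m = 2, d = 2, a = ⌊(2 + 2)/2⌋ = 2; p/q = (2·2 + 1)/(2·1 + 0) = 5/2; p² − 6·q² = 25 − 24 = 1.
  The first convergent with p² − 6·q² = 1 gives the fundamental solution (x₁, y₁) = (5, 2).
Step 2: Apply the recurrence (x_{n+1}, y_{n+1}) = (x₁x_n + 6y₁y_n, x₁y_n + y₁x_n) repeatedly.
  From (x_1, y_1) = (5, 2): x_2 = 5·5 + 6·2·2 = 49; y_2 = 5·2 + 2·5 = 20.
  From (x_2, y_2) = (49, 20): x_3 = 5·49 + 6·2·20 = 485; y_3 = 5·20 + 2·49 = 198.
Step 3: Verify x_3² - 6·y_3² = 235225 - 235224 = 1 (should be 1). ✓

(x_1, y_1) = (5, 2); (x_3, y_3) = (485, 198).


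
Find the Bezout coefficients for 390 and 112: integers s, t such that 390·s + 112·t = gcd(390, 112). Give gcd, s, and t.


Euclidean algorithm on (390, 112) — divide until remainder is 0:
  390 = 3 · 112 + 54
  112 = 2 · 54 + 4
  54 = 13 · 4 + 2
  4 = 2 · 2 + 0
gcd(390, 112) = 2.
Track Bezout coefficients alongside the remainders: start with r₀ = 390 = a·1 + b·0 (s = 1, t = 0) and r₁ = 112 = a·0 + b·1 (s = 0, t = 1); each new remainder r_{k+1} = r_{k-1} − q_k·r_k inherits s_{k+1} = s_{k-1} − q_k·s_k, t_{k+1} = t_{k-1} − q_k·t_k, so r_k = a·s_k + b·t_k at every step:
  q = 3: r = 54, s = 1 − 3·0 = 1, t = 0 − 3·1 = -3  (check: 390·1 + 112·(-3) = 54)
  q = 2: r = 4, s = 0 − 2·1 = -2, t = 1 − 2·(-3) = 7  (check: 390·(-2) + 112·7 = 4)
  q = 13: r = 2, s = 1 − 13·(-2) = 27, t = -3 − 13·7 = -94  (check: 390·27 + 112·(-94) = 2)
The row with r = 2 (the gcd) gives the Bezout coefficients s = 27, t = -94.
Result: 390 · (27) + 112 · (-94) = 2.

gcd(390, 112) = 2; s = 27, t = -94 (check: 390·27 + 112·(-94) = 2).


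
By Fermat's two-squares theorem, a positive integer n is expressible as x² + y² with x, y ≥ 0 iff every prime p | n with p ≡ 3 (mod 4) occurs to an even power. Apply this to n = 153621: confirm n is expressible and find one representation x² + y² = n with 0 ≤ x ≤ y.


Step 1: Factor n = 153621 = 3^2 · 13^2 · 101.
Step 2: Check the mod-4 condition on each prime factor: 3 ≡ 3 (mod 4), exponent 2 (must be even); 13 ≡ 1 (mod 4), exponent 2; 101 ≡ 1 (mod 4), exponent 1.
All primes ≡ 3 (mod 4) appear to even exponent (or don't appear), so by the two-squares theorem n IS expressible as a sum of two squares.
Step 3: Build a representation. Group n = k² · m with k = 3 and m = 13 · 13 · 101 = 17069 (a product of primes ≡ 1 (mod 4)); a representation of m scales to one of n via (k·x)² + (k·y)² = k²(x² + y²). Each prime p ≡ 1 (mod 4) is itself a sum of two squares; find a² by testing p − a² for a perfect square:
  13: 13 − 1² = 12, 13 − 2² = 9 = 3² ⇒ 13 = 2² + 3².
  101: 101 − 1² = 100 = 10² ⇒ 101 = 1² + 10².
  Combine using the Brahmagupta–Fibonacci identity (a² + b²)(c² + d²) = (ac − bd)² + (ad + bc)² = (ac + bd)² + (ad − bc)²:
  13 · 13 = 169: from (2² + 3²)(2² + 3²), take (2·2 − 3·3, 2·3 + 3·2) = (4 − 9, 6 + 6) = (-5, 12); dropping signs (only squares matter) gives (5, 12); check 5² + 12² = 25 + 144 = 169 ✓.
  169 · 101 = 17069: from (5² + 12²)(1² + 10²), take (5·1 − 12·10, 5·10 + 12·1) = (5 − 120, 50 + 12) = (-115, 62); dropping signs (only squares matter) gives (115, 62); check 115² + 62² = 13225 + 3844 = 17069 ✓.
  Scale by k = 3: (3·115, 3·62) = (345, 186).
Step 4: Order so x ≤ y and verify: 186² + 345² = 34596 + 119025 = 153621 = n. ✓

n = 153621 = 186² + 345² (one valid representation with x ≤ y).


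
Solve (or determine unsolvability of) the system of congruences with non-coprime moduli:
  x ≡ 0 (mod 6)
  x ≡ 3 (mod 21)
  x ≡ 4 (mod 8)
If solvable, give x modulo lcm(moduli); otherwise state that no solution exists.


Moduli 6, 21, 8 are not pairwise coprime, so CRT works modulo lcm(m_i) when all pairwise compatibility conditions hold.
Pairwise compatibility: gcd(m_i, m_j) must divide a_i - a_j for every pair.
Merge one congruence at a time:
  Start: x ≡ 0 (mod 6).
  Combine with x ≡ 3 (mod 21): gcd(6, 21) = 3; 3 - 0 = 3, which IS divisible by 3, so compatible.
    Write x = 0 + 6·t and substitute into x ≡ 3 (mod 21): 6·t ≡ 3 − 0 = 3 (mod 21).
    Divide the congruence (and modulus) by g = 3: 2·t ≡ 1 (mod 7).
    The inverse of 2 mod 7 is 4 (since 2·4 = 8 = 1·7 + 1), so t ≡ 4·1 = 4 ≡ 4 (mod 7).
    Then x = 0 + 6·4 = 24, valid modulo lcm(6, 21) = 42: x ≡ 24 (mod 42).
  Combine with x ≡ 4 (mod 8): gcd(42, 8) = 2; 4 - 24 = -20, which IS divisible by 2, so compatible.
    Write x = 24 + 42·t and substitute into x ≡ 4 (mod 8): 42·t ≡ 4 − 24 = -20 (mod 8).
    Divide the congruence (and modulus) by g = 2: 21·t ≡ -10 (mod 4).
    Reduce coefficients mod 4: 1·t ≡ 2 (mod 4).
    So t ≡ 2 (mod 4).
    Then x = 24 + 42·2 = 108, valid modulo lcm(42, 8) = 168: x ≡ 108 (mod 168).
Verify: 108 mod 6 = 0, 108 mod 21 = 3, 108 mod 8 = 4.

x ≡ 108 (mod 168).


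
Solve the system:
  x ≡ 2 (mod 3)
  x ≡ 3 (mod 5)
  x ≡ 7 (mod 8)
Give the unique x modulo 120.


Moduli 3, 5, 8 are pairwise coprime; by CRT there is a unique solution modulo M = 3 · 5 · 8 = 120.
Solve pairwise, accumulating the modulus:
  Start with x ≡ 2 (mod 3).
  Combine with x ≡ 3 (mod 5): since gcd(3, 5) = 1, we get a unique residue mod 15.
    Write x = 2 + 3·t and substitute into x ≡ 3 (mod 5): 3·t ≡ 3 − 2 = 1 (mod 5).
    The inverse of 3 mod 5 is 2 (since 3·2 = 6 = 1·5 + 1), so t ≡ 2·1 = 2 ≡ 2 (mod 5).
    Then x = 2 + 3·2 = 8, valid modulo lcm(3, 5) = 15: x ≡ 8 (mod 15).
  Combine with x ≡ 7 (mod 8): since gcd(15, 8) = 1, we get a unique residue mod 120.
    Write x = 8 + 15·t and substitute into x ≡ 7 (mod 8): 15·t ≡ 7 − 8 = -1 (mod 8).
    Reduce coefficients mod 8: 7·t ≡ 7 (mod 8).
    The inverse of 7 mod 8 is 7 (since 7·7 = 49 = 6·8 + 1), so t ≡ 7·7 = 49 ≡ 1 (mod 8).
    Then x = 8 + 15·1 = 23, valid modulo lcm(15, 8) = 120: x ≡ 23 (mod 120).
Verify: 23 mod 3 = 2 ✓, 23 mod 5 = 3 ✓, 23 mod 8 = 7 ✓.

x ≡ 23 (mod 120).


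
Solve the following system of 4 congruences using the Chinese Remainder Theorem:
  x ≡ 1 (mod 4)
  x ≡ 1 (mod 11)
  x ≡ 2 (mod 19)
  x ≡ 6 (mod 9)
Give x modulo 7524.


Product of moduli M = 4 · 11 · 19 · 9 = 7524.
Merge one congruence at a time:
  Start: x ≡ 1 (mod 4).
  Combine with x ≡ 1 (mod 11); new modulus lcm = 44.
    Write x = 1 + 4·t and substitute into x ≡ 1 (mod 11): 4·t ≡ 1 − 1 = 0 (mod 11).
    The inverse of 4 mod 11 is 3 (since 4·3 = 12 = 1·11 + 1), so t ≡ 3·0 = 0 ≡ 0 (mod 11).
    Then x = 1 + 4·0 = 1, valid modulo lcm(4, 11) = 44: x ≡ 1 (mod 44).
  Combine with x ≡ 2 (mod 19); new modulus lcm = 836.
    Write x = 1 + 44·t and substitute into x ≡ 2 (mod 19): 44·t ≡ 2 − 1 = 1 (mod 19).
    Reduce coefficients mod 19: 6·t ≡ 1 (mod 19).
    The inverse of 6 mod 19 is 16 (since 6·16 = 96 = 5·19 + 1), so t ≡ 16·1 = 16 ≡ 16 (mod 19).
    Then x = 1 + 44·16 = 705, valid modulo lcm(44, 19) = 836: x ≡ 705 (mod 836).
  Combine with x ≡ 6 (mod 9); new modulus lcm = 7524.
    Write x = 705 + 836·t and substitute into x ≡ 6 (mod 9): 836·t ≡ 6 − 705 = -699 (mod 9).
    Reduce coefficients mod 9: 8·t ≡ 3 (mod 9).
    The inverse of 8 mod 9 is 8 (since 8·8 = 64 = 7·9 + 1), so t ≡ 8·3 = 24 ≡ 6 (mod 9).
    Then x = 705 + 836·6 = 5721, valid modulo lcm(836, 9) = 7524: x ≡ 5721 (mod 7524).
Verify against each original: 5721 mod 4 = 1, 5721 mod 11 = 1, 5721 mod 19 = 2, 5721 mod 9 = 6.

x ≡ 5721 (mod 7524).


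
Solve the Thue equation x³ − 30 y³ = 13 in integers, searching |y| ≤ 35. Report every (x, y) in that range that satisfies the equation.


The equation is x³ - 30y³ = 13. For fixed y, x³ = 30·y³ + 13, so a solution requires the RHS to be a perfect cube.
Strategy: iterate y from -35 to 35, compute RHS = 30·y³ + 13, and check whether it is a (positive or negative) perfect cube.
Check small values of y:
  y = 0: RHS = 13 is not a perfect cube.
  y = 1: RHS = 43 is not a perfect cube.
  y = -1: RHS = -17 is not a perfect cube.
  y = 2: RHS = 253 is not a perfect cube.
  y = -2: RHS = -227 is not a perfect cube.
  y = 3: RHS = 823 is not a perfect cube.
  y = -3: RHS = -797 is not a perfect cube.
Continuing the search up to |y| = 35 finds no solutions either.
No (x, y) in the scanned range satisfies the equation.

No integer solutions with |y| ≤ 35.


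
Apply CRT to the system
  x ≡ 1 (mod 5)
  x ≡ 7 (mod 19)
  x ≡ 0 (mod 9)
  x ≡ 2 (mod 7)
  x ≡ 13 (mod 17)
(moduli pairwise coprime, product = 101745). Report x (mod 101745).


Product of moduli M = 5 · 19 · 9 · 7 · 17 = 101745.
Merge one congruence at a time:
  Start: x ≡ 1 (mod 5).
  Combine with x ≡ 7 (mod 19); new modulus lcm = 95.
    Write x = 1 + 5·t and substitute into x ≡ 7 (mod 19): 5·t ≡ 7 − 1 = 6 (mod 19).
    The inverse of 5 mod 19 is 4 (since 5·4 = 20 = 1·19 + 1), so t ≡ 4·6 = 24 ≡ 5 (mod 19).
    Then x = 1 + 5·5 = 26, valid modulo lcm(5, 19) = 95: x ≡ 26 (mod 95).
  Combine with x ≡ 0 (mod 9); new modulus lcm = 855.
    Write x = 26 + 95·t and substitute into x ≡ 0 (mod 9): 95·t ≡ 0 − 26 = -26 (mod 9).
    Reduce coefficients mod 9: 5·t ≡ 1 (mod 9).
    The inverse of 5 mod 9 is 2 (since 5·2 = 10 = 1·9 + 1), so t ≡ 2·1 = 2 ≡ 2 (mod 9).
    Then x = 26 + 95·2 = 216, valid modulo lcm(95, 9) = 855: x ≡ 216 (mod 855).
  Combine with x ≡ 2 (mod 7); new modulus lcm = 5985.
    Write x = 216 + 855·t and substitute into x ≡ 2 (mod 7): 855·t ≡ 2 − 216 = -214 (mod 7).
    Reduce coefficients mod 7: 1·t ≡ 3 (mod 7).
    So t ≡ 3 (mod 7).
    Then x = 216 + 855·3 = 2781, valid modulo lcm(855, 7) = 5985: x ≡ 2781 (mod 5985).
  Combine with x ≡ 13 (mod 17); new modulus lcm = 101745.
    Write x = 2781 + 5985·t and substitute into x ≡ 13 (mod 17): 5985·t ≡ 13 − 2781 = -2768 (mod 17).
    Reduce coefficients mod 17: 1·t ≡ 3 (mod 17).
    So t ≡ 3 (mod 17).
    Then x = 2781 + 5985·3 = 20736, valid modulo lcm(5985, 17) = 101745: x ≡ 20736 (mod 101745).
Verify against each original: 20736 mod 5 = 1, 20736 mod 19 = 7, 20736 mod 9 = 0, 20736 mod 7 = 2, 20736 mod 17 = 13.

x ≡ 20736 (mod 101745).


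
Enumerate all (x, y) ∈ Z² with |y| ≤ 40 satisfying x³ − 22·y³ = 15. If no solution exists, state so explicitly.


The equation is x³ - 22y³ = 15. For fixed y, x³ = 22·y³ + 15, so a solution requires the RHS to be a perfect cube.
Strategy: iterate y from -40 to 40, compute RHS = 22·y³ + 15, and check whether it is a (positive or negative) perfect cube.
Check small values of y:
  y = 0: RHS = 15 is not a perfect cube.
  y = 1: RHS = 37 is not a perfect cube.
  y = -1: RHS = -7 is not a perfect cube.
  y = 2: RHS = 191 is not a perfect cube.
  y = -2: RHS = -161 is not a perfect cube.
  y = 3: RHS = 609 is not a perfect cube.
  y = -3: RHS = -579 is not a perfect cube.
Continuing the search up to |y| = 40 finds no solutions either.
No (x, y) in the scanned range satisfies the equation.

No integer solutions with |y| ≤ 40.


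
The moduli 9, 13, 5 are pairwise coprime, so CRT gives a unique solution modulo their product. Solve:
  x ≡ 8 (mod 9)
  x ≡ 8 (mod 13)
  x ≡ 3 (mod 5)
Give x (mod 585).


Moduli 9, 13, 5 are pairwise coprime; by CRT there is a unique solution modulo M = 9 · 13 · 5 = 585.
Solve pairwise, accumulating the modulus:
  Start with x ≡ 8 (mod 9).
  Combine with x ≡ 8 (mod 13): since gcd(9, 13) = 1, we get a unique residue mod 117.
    Write x = 8 + 9·t and substitute into x ≡ 8 (mod 13): 9·t ≡ 8 − 8 = 0 (mod 13).
    The inverse of 9 mod 13 is 3 (since 9·3 = 27 = 2·13 + 1), so t ≡ 3·0 = 0 ≡ 0 (mod 13).
    Then x = 8 + 9·0 = 8, valid modulo lcm(9, 13) = 117: x ≡ 8 (mod 117).
  Combine with x ≡ 3 (mod 5): since gcd(117, 5) = 1, we get a unique residue mod 585.
    Write x = 8 + 117·t and substitute into x ≡ 3 (mod 5): 117·t ≡ 3 − 8 = -5 (mod 5).
    Reduce coefficients mod 5: 2·t ≡ 0 (mod 5).
    The inverse of 2 mod 5 is 3 (since 2·3 = 6 = 1·5 + 1), so t ≡ 3·0 = 0 ≡ 0 (mod 5).
    Then x = 8 + 117·0 = 8, valid modulo lcm(117, 5) = 585: x ≡ 8 (mod 585).
Verify: 8 mod 9 = 8 ✓, 8 mod 13 = 8 ✓, 8 mod 5 = 3 ✓.

x ≡ 8 (mod 585).


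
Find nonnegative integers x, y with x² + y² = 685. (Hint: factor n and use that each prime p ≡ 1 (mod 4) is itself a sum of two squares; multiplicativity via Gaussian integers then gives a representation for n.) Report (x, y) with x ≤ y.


Step 1: Factor n = 685 = 5 · 137.
Step 2: Check the mod-4 condition on each prime factor: 5 ≡ 1 (mod 4), exponent 1; 137 ≡ 1 (mod 4), exponent 1.
All primes ≡ 3 (mod 4) appear to even exponent (or don't appear), so by the two-squares theorem n IS expressible as a sum of two squares.
Step 3: Build a representation. Here n = 5 · 137 is a product of primes ≡ 1 (mod 4). Each prime p ≡ 1 (mod 4) is itself a sum of two squares; find a² by testing p − a² for a perfect square:
  5: 5 − 1² = 4 = 2² ⇒ 5 = 1² + 2².
  137: 137 − 1² = 136, 137 − 2² = 133, 137 − 3² = 128, 137 − 4² = 121 = 11² ⇒ 137 = 4² + 11².
  Combine using the Brahmagupta–Fibonacci identity (a² + b²)(c² + d²) = (ac − bd)² + (ad + bc)² = (ac + bd)² + (ad − bc)²:
  5 · 137 = 685: from (1² + 2²)(4² + 11²), take (1·4 − 2·11, 1·11 + 2·4) = (4 − 22, 11 + 8) = (-18, 19); dropping signs (only squares matter) gives (18, 19); check 18² + 19² = 324 + 361 = 685 ✓.
Step 4: Order so x ≤ y and verify: 18² + 19² = 324 + 361 = 685 = n. ✓

n = 685 = 18² + 19² (one valid representation with x ≤ y).


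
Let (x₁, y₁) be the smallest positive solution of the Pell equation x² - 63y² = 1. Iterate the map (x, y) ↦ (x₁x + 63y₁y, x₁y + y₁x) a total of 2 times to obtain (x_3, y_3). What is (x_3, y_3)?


Step 1: Find the fundamental solution (x₁, y₁) of x² - 63y² = 1.
  Expand √63 as a continued fraction. a₀ = ⌊√63⌋ = 7; iterate m_{k+1} = d_k·a_k − m_k, d_{k+1} = (63 − m_{k+1}²)/d_k, a_{k+1} = ⌊(a₀ + m_{k+1})/d_{k+1}⌋ (starting m₀ = 0, d₀ = 1), with convergents p_k = a_k·p_{k-1} + p_{k-2}, q_k = a_k·q_{k-1} + q_{k-2} (p₋₁ = 1, q₋₁ = 0):
  k = 0: a₀ = 7; p₀/q₀ = 7/1; p₀² − 63·q₀² = 49 − 63 = -14.
  k = 1: m = 7, d = 14, a = ⌊(7 + 7)/14⌋ = 1; p/q = (1·7 + 1)/(1·1 + 0) = 8/1; p² − 63·q² = 64 − 63 = 1.
  The first convergent with p² − 63·q² = 1 gives the fundamental solution (x₁, y₁) = (8, 1).
Step 2: Apply the recurrence (x_{n+1}, y_{n+1}) = (x₁x_n + 63y₁y_n, x₁y_n + y₁x_n) repeatedly.
  From (x_1, y_1) = (8, 1): x_2 = 8·8 + 63·1·1 = 127; y_2 = 8·1 + 1·8 = 16.
  From (x_2, y_2) = (127, 16): x_3 = 8·127 + 63·1·16 = 2024; y_3 = 8·16 + 1·127 = 255.
Step 3: Verify x_3² - 63·y_3² = 4096576 - 4096575 = 1 (should be 1). ✓

(x_1, y_1) = (8, 1); (x_3, y_3) = (2024, 255).


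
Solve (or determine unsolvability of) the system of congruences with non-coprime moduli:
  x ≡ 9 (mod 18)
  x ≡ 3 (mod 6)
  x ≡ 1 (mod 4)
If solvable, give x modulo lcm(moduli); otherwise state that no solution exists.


Moduli 18, 6, 4 are not pairwise coprime, so CRT works modulo lcm(m_i) when all pairwise compatibility conditions hold.
Pairwise compatibility: gcd(m_i, m_j) must divide a_i - a_j for every pair.
Merge one congruence at a time:
  Start: x ≡ 9 (mod 18).
  Combine with x ≡ 3 (mod 6): gcd(18, 6) = 6; 3 - 9 = -6, which IS divisible by 6, so compatible.
    Write x = 9 + 18·t and substitute into x ≡ 3 (mod 6): 18·t ≡ 3 − 9 = -6 (mod 6).
    Divide the congruence (and modulus) by g = 6: 3·t ≡ -1 (mod 1).
    Modulo 1 every t works; take t = 0.
    Then x = 9 + 18·0 = 9, valid modulo lcm(18, 6) = 18: x ≡ 9 (mod 18).
  Combine with x ≡ 1 (mod 4): gcd(18, 4) = 2; 1 - 9 = -8, which IS divisible by 2, so compatible.
    Write x = 9 + 18·t and substitute into x ≡ 1 (mod 4): 18·t ≡ 1 − 9 = -8 (mod 4).
    Divide the congruence (and modulus) by g = 2: 9·t ≡ -4 (mod 2).
    Reduce coefficients mod 2: 1·t ≡ 0 (mod 2).
    So t ≡ 0 (mod 2).
    Then x = 9 + 18·0 = 9, valid modulo lcm(18, 4) = 36: x ≡ 9 (mod 36).
Verify: 9 mod 18 = 9, 9 mod 6 = 3, 9 mod 4 = 1.

x ≡ 9 (mod 36).


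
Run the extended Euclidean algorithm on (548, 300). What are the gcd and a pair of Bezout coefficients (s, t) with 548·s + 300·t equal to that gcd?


Euclidean algorithm on (548, 300) — divide until remainder is 0:
  548 = 1 · 300 + 248
  300 = 1 · 248 + 52
  248 = 4 · 52 + 40
  52 = 1 · 40 + 12
  40 = 3 · 12 + 4
  12 = 3 · 4 + 0
gcd(548, 300) = 4.
Track Bezout coefficients alongside the remainders: start with r₀ = 548 = a·1 + b·0 (s = 1, t = 0) and r₁ = 300 = a·0 + b·1 (s = 0, t = 1); each new remainder r_{k+1} = r_{k-1} − q_k·r_k inherits s_{k+1} = s_{k-1} − q_k·s_k, t_{k+1} = t_{k-1} − q_k·t_k, so r_k = a·s_k + b·t_k at every step:
  q = 1: r = 248, s = 1 − 1·0 = 1, t = 0 − 1·1 = -1  (check: 548·1 + 300·(-1) = 248)
  q = 1: r = 52, s = 0 − 1·1 = -1, t = 1 − 1·(-1) = 2  (check: 548·(-1) + 300·2 = 52)
  q = 4: r = 40, s = 1 − 4·(-1) = 5, t = -1 − 4·2 = -9  (check: 548·5 + 300·(-9) = 40)
  q = 1: r = 12, s = -1 − 1·5 = -6, t = 2 − 1·(-9) = 11  (check: 548·(-6) + 300·11 = 12)
  q = 3: r = 4, s = 5 − 3·(-6) = 23, t = -9 − 3·11 = -42  (check: 548·23 + 300·(-42) = 4)
The row with r = 4 (the gcd) gives the Bezout coefficients s = 23, t = -42.
Result: 548 · (23) + 300 · (-42) = 4.

gcd(548, 300) = 4; s = 23, t = -42 (check: 548·23 + 300·(-42) = 4).


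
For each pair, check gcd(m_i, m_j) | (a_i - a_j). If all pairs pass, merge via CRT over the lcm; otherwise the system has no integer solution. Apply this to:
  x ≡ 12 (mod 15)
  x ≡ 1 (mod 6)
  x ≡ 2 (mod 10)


Moduli 15, 6, 10 are not pairwise coprime, so CRT works modulo lcm(m_i) when all pairwise compatibility conditions hold.
Pairwise compatibility: gcd(m_i, m_j) must divide a_i - a_j for every pair.
Merge one congruence at a time:
  Start: x ≡ 12 (mod 15).
  Combine with x ≡ 1 (mod 6): gcd(15, 6) = 3, and 1 - 12 = -11 is NOT divisible by 3.
    ⇒ system is inconsistent (no integer solution).

No solution (the system is inconsistent).


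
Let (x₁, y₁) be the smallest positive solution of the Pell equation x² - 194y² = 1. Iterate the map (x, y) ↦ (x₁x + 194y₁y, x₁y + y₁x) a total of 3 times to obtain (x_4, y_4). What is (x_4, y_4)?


Step 1: Find the fundamental solution (x₁, y₁) of x² - 194y² = 1.
  Expand √194 as a continued fraction. a₀ = ⌊√194⌋ = 13; iterate m_{k+1} = d_k·a_k − m_k, d_{k+1} = (194 − m_{k+1}²)/d_k, a_{k+1} = ⌊(a₀ + m_{k+1})/d_{k+1}⌋ (starting m₀ = 0, d₀ = 1), with convergents p_k = a_k·p_{k-1} + p_{k-2}, q_k = a_k·q_{k-1} + q_{k-2} (p₋₁ = 1, q₋₁ = 0):
  k = 0: a₀ = 13; p₀/q₀ = 13/1; p₀² − 194·q₀² = 169 − 194 = -25.
  k = 1: m = 13, d = 25, a = ⌊(13 + 13)/25⌋ = 1; p/q = (1·13 + 1)/(1·1 + 0) = 14/1; p² − 194·q² = 196 − 194 = 2.
  k = 2: m = 12, d = 2, a = ⌊(13 + 12)/2⌋ = 12; p/q = (12·14 + 13)/(12·1 + 1) = 181/13; p² − 194·q² = 32761 − 32786 = -25.
  k = 3: m = 12, d = 25, a = ⌊(13 + 12)/25⌋ = 1; p/q = (1·181 + 14)/(1·13 + 1) = 195/14; p² − 194·q² = 38025 − 38024 = 1.
  The first convergent with p² − 194·q² = 1 gives the fundamental solution (x₁, y₁) = (195, 14).
Step 2: Apply the recurrence (x_{n+1}, y_{n+1}) = (x₁x_n + 194y₁y_n, x₁y_n + y₁x_n) repeatedly.
  From (x_1, y_1) = (195, 14): x_2 = 195·195 + 194·14·14 = 76049; y_2 = 195·14 + 14·195 = 5460.
  From (x_2, y_2) = (76049, 5460): x_3 = 195·76049 + 194·14·5460 = 29658915; y_3 = 195·5460 + 14·76049 = 2129386.
  From (x_3, y_3) = (29658915, 2129386): x_4 = 195·29658915 + 194·14·2129386 = 11566900801; y_4 = 195·2129386 + 14·29658915 = 830455080.
Step 3: Verify x_4² - 194·y_4² = 133793194140174441601 - 133793194140174441600 = 1 (should be 1). ✓

(x_1, y_1) = (195, 14); (x_4, y_4) = (11566900801, 830455080).


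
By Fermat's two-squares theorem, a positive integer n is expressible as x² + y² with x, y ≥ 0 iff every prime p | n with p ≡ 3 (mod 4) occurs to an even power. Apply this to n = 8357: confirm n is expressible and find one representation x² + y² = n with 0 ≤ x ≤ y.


Step 1: Factor n = 8357 = 61 · 137.
Step 2: Check the mod-4 condition on each prime factor: 61 ≡ 1 (mod 4), exponent 1; 137 ≡ 1 (mod 4), exponent 1.
All primes ≡ 3 (mod 4) appear to even exponent (or don't appear), so by the two-squares theorem n IS expressible as a sum of two squares.
Step 3: Build a representation. Here n = 61 · 137 is a product of primes ≡ 1 (mod 4). Each prime p ≡ 1 (mod 4) is itself a sum of two squares; find a² by testing p − a² for a perfect square:
  61: 61 − 1² = 60, 61 − 2² = 57, 61 − 3² = 52, 61 − 4² = 45, 61 − 5² = 36 = 6² ⇒ 61 = 5² + 6².
  137: 137 − 1² = 136, 137 − 2² = 133, 137 − 3² = 128, 137 − 4² = 121 = 11² ⇒ 137 = 4² + 11².
  Combine using the Brahmagupta–Fibonacci identity (a² + b²)(c² + d²) = (ac − bd)² + (ad + bc)² = (ac + bd)² + (ad − bc)²:
  61 · 137 = 8357: from (5² + 6²)(4² + 11²), take (5·4 − 6·11, 5·11 + 6·4) = (20 − 66, 55 + 24) = (-46, 79); dropping signs (only squares matter) gives (46, 79); check 46² + 79² = 2116 + 6241 = 8357 ✓.
Step 4: Order so x ≤ y and verify: 46² + 79² = 2116 + 6241 = 8357 = n. ✓

n = 8357 = 46² + 79² (one valid representation with x ≤ y).


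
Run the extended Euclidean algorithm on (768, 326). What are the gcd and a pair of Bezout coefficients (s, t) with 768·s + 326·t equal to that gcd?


Euclidean algorithm on (768, 326) — divide until remainder is 0:
  768 = 2 · 326 + 116
  326 = 2 · 116 + 94
  116 = 1 · 94 + 22
  94 = 4 · 22 + 6
  22 = 3 · 6 + 4
  6 = 1 · 4 + 2
  4 = 2 · 2 + 0
gcd(768, 326) = 2.
Track Bezout coefficients alongside the remainders: start with r₀ = 768 = a·1 + b·0 (s = 1, t = 0) and r₁ = 326 = a·0 + b·1 (s = 0, t = 1); each new remainder r_{k+1} = r_{k-1} − q_k·r_k inherits s_{k+1} = s_{k-1} − q_k·s_k, t_{k+1} = t_{k-1} − q_k·t_k, so r_k = a·s_k + b·t_k at every step:
  q = 2: r = 116, s = 1 − 2·0 = 1, t = 0 − 2·1 = -2  (check: 768·1 + 326·(-2) = 116)
  q = 2: r = 94, s = 0 − 2·1 = -2, t = 1 − 2·(-2) = 5  (check: 768·(-2) + 326·5 = 94)
  q = 1: r = 22, s = 1 − 1·(-2) = 3, t = -2 − 1·5 = -7  (check: 768·3 + 326·(-7) = 22)
  q = 4: r = 6, s = -2 − 4·3 = -14, t = 5 − 4·(-7) = 33  (check: 768·(-14) + 326·33 = 6)
  q = 3: r = 4, s = 3 − 3·(-14) = 45, t = -7 − 3·33 = -106  (check: 768·45 + 326·(-106) = 4)
  q = 1: r = 2, s = -14 − 1·45 = -59, t = 33 − 1·(-106) = 139  (check: 768·(-59) + 326·139 = 2)
The row with r = 2 (the gcd) gives the Bezout coefficients s = -59, t = 139.
Result: 768 · (-59) + 326 · (139) = 2.

gcd(768, 326) = 2; s = -59, t = 139 (check: 768·(-59) + 326·139 = 2).


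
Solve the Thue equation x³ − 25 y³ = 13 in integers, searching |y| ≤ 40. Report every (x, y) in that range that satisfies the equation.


The equation is x³ - 25y³ = 13. For fixed y, x³ = 25·y³ + 13, so a solution requires the RHS to be a perfect cube.
Strategy: iterate y from -40 to 40, compute RHS = 25·y³ + 13, and check whether it is a (positive or negative) perfect cube.
Check small values of y:
  y = 0: RHS = 13 is not a perfect cube.
  y = 1: RHS = 38 is not a perfect cube.
  y = -1: RHS = -12 is not a perfect cube.
  y = 2: RHS = 213 is not a perfect cube.
  y = -2: RHS = -187 is not a perfect cube.
  y = 3: RHS = 688 is not a perfect cube.
  y = -3: RHS = -662 is not a perfect cube.
Continuing the search up to |y| = 40 finds no solutions either.
No (x, y) in the scanned range satisfies the equation.

No integer solutions with |y| ≤ 40.


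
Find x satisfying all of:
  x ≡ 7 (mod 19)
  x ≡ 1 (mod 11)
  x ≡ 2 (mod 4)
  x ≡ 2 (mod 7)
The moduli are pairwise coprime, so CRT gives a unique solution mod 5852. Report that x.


Product of moduli M = 19 · 11 · 4 · 7 = 5852.
Merge one congruence at a time:
  Start: x ≡ 7 (mod 19).
  Combine with x ≡ 1 (mod 11); new modulus lcm = 209.
    Write x = 7 + 19·t and substitute into x ≡ 1 (mod 11): 19·t ≡ 1 − 7 = -6 (mod 11).
    Reduce coefficients mod 11: 8·t ≡ 5 (mod 11).
    The inverse of 8 mod 11 is 7 (since 8·7 = 56 = 5·11 + 1), so t ≡ 7·5 = 35 ≡ 2 (mod 11).
    Then x = 7 + 19·2 = 45, valid modulo lcm(19, 11) = 209: x ≡ 45 (mod 209).
  Combine with x ≡ 2 (mod 4); new modulus lcm = 836.
    Write x = 45 + 209·t and substitute into x ≡ 2 (mod 4): 209·t ≡ 2 − 45 = -43 (mod 4).
    Reduce coefficients mod 4: 1·t ≡ 1 (mod 4).
    So t ≡ 1 (mod 4).
    Then x = 45 + 209·1 = 254, valid modulo lcm(209, 4) = 836: x ≡ 254 (mod 836).
  Combine with x ≡ 2 (mod 7); new modulus lcm = 5852.
    Write x = 254 + 836·t and substitute into x ≡ 2 (mod 7): 836·t ≡ 2 − 254 = -252 (mod 7).
    Reduce coefficients mod 7: 3·t ≡ 0 (mod 7).
    The inverse of 3 mod 7 is 5 (since 3·5 = 15 = 2·7 + 1), so t ≡ 5·0 = 0 ≡ 0 (mod 7).
    Then x = 254 + 836·0 = 254, valid modulo lcm(836, 7) = 5852: x ≡ 254 (mod 5852).
Verify against each original: 254 mod 19 = 7, 254 mod 11 = 1, 254 mod 4 = 2, 254 mod 7 = 2.

x ≡ 254 (mod 5852).
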